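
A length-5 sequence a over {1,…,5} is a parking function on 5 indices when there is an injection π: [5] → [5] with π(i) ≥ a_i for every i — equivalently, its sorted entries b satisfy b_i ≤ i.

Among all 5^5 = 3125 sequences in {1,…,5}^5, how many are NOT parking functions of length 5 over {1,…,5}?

Count = 1·6^4 = 1 · 1296 = 1296 (Pollak)
E.g. (4,5,4,3,3) → sorted (3,3,4,4,5): b_1=3>1, not a PF.
So 3125 − 1296 = 1829 fail.

1829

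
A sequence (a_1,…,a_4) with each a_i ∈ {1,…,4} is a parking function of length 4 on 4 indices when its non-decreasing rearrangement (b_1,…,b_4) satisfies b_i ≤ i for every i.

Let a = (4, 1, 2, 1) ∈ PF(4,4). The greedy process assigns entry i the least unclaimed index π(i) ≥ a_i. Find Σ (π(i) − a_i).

2

Σπ = 10 ({1..4} each once); Σa = 4+1+2+1 = 8; disp = 10−8 = 2.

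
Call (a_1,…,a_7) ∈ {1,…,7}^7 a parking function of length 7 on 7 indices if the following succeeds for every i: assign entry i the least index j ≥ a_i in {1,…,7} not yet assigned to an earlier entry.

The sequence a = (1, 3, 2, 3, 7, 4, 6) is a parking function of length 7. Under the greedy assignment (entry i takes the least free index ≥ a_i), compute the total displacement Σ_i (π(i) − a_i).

Σπ(i) = 1+…+7 = 28; Σa = 1+3+2+3+7+4+6 = 26; disp = 28−26 = 2.

2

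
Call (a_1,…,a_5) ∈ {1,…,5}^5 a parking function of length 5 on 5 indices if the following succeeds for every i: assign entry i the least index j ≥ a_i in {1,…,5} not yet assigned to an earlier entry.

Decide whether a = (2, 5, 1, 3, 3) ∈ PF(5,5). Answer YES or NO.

Sorted: b = (1, 2, 3, 3, 5).
  b_1=1 ≤ 1
  b_2=2 ≤ 2
  b_3=3 ≤ 3
  b_4=3 ≤ 4
  b_5=5 ≤ 5
All bounds hold ⇒ YES

YES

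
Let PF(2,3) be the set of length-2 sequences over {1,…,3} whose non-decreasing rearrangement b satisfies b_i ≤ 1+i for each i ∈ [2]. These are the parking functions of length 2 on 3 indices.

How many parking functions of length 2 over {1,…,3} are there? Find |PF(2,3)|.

8

|PF| = (3+1−2)·(3+1)^{2−1} = 2 · 4 = 8
E.g. (3,1) → sorted (1,3): b_i ≤ 1+i ∀i, a PF.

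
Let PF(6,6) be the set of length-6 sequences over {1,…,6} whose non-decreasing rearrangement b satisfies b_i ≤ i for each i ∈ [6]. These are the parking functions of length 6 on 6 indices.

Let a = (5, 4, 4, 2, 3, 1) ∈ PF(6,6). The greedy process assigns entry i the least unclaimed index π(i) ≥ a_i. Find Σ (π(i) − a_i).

2

Σπ(i) = 1+…+6 = 21; Σa = 5+4+4+2+3+1 = 19; disp = 21−19 = 2.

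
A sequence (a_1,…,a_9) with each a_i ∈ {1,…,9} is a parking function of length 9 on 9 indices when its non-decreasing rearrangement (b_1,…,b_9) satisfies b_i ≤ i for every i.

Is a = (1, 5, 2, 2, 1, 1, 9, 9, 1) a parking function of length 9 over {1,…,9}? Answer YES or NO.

Rearranged: b = (1, 1, 1, 1, 2, 2, 5, 9, 9).
  b_1=1 ≤ 1
  b_2=1 ≤ 2
  b_3=1 ≤ 3
  b_4=1 ≤ 4
  b_5=2 ≤ 5
  b_6=2 ≤ 6
  b_7=5 ≤ 7
  b_8=9 > 8
  fails at i=8 ⇒ NO

NO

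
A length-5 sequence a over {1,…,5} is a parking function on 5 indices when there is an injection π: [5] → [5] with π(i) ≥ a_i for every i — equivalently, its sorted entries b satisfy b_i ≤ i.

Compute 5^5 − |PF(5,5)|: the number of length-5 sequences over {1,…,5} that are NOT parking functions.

#PF = (6−5)·6^(5−1) = 1·1296 = 1296 (Konheim–Weiss)
Example (4,3,3,4,4) → sorted (3,3,4,4,4): b_1=3>1, not a PF.
So 3125 − 1296 = 1829 fail.

1829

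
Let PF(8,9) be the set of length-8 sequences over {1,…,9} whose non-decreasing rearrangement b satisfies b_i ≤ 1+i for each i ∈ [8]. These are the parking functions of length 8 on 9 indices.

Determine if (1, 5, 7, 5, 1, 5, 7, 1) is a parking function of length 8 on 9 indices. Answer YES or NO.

Order a: b = (1, 1, 1, 5, 5, 5, 7, 7).
  b_1=1 ≤ 2
  b_2=1 ≤ 3
  b_3=1 ≤ 4
  b_4=5 ≤ 5
  b_5=5 ≤ 6
  b_6=5 ≤ 7
  b_7=7 ≤ 8
  b_8=7 ≤ 9
All bounds hold ⇒ YES

YES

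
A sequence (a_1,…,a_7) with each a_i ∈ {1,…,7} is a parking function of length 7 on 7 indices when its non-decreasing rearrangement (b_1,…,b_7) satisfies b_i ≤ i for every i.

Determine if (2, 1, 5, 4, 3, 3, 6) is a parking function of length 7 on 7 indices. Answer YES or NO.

Rearranged: b = (1, 2, 3, 3, 4, 5, 6).
  b_1=1 ≤ 1
  b_2=2 ≤ 2
  b_3=3 ≤ 3
  b_4=3 ≤ 4
  b_5=4 ≤ 5
  b_6=5 ≤ 6
  b_7=6 ≤ 7
All bounds hold ⇒ YES

YES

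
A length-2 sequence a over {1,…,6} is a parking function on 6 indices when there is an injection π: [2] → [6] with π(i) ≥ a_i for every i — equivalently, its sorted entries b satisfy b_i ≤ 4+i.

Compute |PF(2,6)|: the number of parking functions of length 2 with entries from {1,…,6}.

|PF(2,6)| = (6+1−2)·(6+1)^{2−1} = 5 · 7 = 35 [KW]
Check (1,6) → sorted (1,6): b_i ≤ 4+i ∀i, a PF.

35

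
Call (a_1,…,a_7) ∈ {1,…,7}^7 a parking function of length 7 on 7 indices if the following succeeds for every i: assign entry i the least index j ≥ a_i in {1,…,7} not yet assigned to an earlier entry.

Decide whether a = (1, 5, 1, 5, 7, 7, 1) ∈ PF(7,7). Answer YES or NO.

NO

Rearranged: b = (1, 1, 1, 5, 5, 7, 7).
  b_1=1 ≤ 1
  b_2=1 ≤ 2
  b_3=1 ≤ 3
  b_4=5 > 4
  fails at i=4 ⇒ NO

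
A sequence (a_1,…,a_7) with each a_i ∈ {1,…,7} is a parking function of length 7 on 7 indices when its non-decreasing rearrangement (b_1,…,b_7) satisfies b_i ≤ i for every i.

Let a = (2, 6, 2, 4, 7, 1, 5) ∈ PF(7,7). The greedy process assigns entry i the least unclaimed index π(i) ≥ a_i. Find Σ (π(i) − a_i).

1

Σπ(i) = 1+…+7 = 28; Σa = 2+6+2+4+7+1+5 = 27; disp = 28−27 = 1.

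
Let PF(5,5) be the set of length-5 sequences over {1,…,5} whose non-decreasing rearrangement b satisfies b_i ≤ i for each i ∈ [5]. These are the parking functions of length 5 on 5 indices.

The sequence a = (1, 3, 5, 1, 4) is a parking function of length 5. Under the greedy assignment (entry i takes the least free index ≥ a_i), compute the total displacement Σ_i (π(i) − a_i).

Σπ(i) = 1+…+5 = 15; Σa = 1+3+5+1+4 = 14; disp = 15−14 = 1.

1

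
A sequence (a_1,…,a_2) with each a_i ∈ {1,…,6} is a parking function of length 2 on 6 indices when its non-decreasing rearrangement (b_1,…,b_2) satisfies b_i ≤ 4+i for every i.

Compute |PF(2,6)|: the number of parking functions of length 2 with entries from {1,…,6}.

35

|PF(2,6)| = (6−2+1)·(6+1)^(2−1) = 5 · 7 = 35 [KW]
One tuple (5,5) → sorted (5,5): b_i ≤ 4+i ∀i, a PF.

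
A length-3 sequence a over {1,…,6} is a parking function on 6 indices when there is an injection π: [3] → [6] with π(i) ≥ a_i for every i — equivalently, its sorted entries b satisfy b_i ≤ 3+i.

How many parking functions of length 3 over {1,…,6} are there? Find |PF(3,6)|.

196

|PF| = (6+1−3)·(6+1)^{3−1} = 4×49 = 196
Example (6,2,4) → sorted (2,4,6): b_i ≤ 3+i ∀i, a PF.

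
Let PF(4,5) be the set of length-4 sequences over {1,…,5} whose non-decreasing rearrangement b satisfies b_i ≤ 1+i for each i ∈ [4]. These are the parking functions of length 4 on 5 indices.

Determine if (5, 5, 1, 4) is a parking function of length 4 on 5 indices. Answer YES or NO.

NO

Order a: b = (1, 4, 5, 5).
  b_1=1 ≤ 2
  b_2=4 > 3
  fails at i=2 ⇒ NO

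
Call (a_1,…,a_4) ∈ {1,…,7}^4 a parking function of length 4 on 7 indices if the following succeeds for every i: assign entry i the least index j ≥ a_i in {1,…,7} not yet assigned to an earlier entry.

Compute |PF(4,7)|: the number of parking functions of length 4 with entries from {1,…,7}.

|PF(4,7)| = (7+1−4)·(7+1)^{4−1} = 4·512 = 2048 (Pollak)
One tuple (4,7,1,3) → sorted (1,3,4,7): b_i ≤ 3+i ∀i, a PF.

2048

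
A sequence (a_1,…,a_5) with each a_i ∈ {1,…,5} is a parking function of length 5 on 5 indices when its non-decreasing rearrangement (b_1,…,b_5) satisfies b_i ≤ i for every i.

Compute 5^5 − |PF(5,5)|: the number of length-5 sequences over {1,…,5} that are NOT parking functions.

1829

#PF = 1·6^4 = 1·1296 = 1296 (Konheim–Weiss)
Example (4,4,2,5,4) → sorted (2,4,4,4,5): b_1=2>1, not a PF.
Total 3125; non-PF = 3125−1296 = 1829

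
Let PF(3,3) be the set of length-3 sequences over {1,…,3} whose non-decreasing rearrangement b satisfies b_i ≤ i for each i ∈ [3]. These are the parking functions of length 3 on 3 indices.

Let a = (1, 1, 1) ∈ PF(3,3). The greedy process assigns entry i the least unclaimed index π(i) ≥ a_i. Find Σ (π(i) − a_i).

3

Σπ(i) = 1+…+3 = 6; Σa = 1+1+1 = 3; disp = 6−3 = 3.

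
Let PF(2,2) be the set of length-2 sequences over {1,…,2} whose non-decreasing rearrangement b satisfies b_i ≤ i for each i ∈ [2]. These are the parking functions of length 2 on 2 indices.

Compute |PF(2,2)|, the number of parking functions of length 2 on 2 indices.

3

|PF(2,2)| = (2+1−2)·(2+1)^{2−1} = 1×3 = 3 (Pollak)
Example (2,1) → sorted (1,2): b_i ≤ i ∀i, a PF.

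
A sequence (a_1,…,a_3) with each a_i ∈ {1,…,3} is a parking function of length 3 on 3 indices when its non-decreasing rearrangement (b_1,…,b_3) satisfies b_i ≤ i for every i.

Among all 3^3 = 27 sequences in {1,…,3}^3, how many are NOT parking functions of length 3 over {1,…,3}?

11

Count = 1·4^2 = 1·16 = 16 (Pollak)
Check (2,2,3) → sorted (2,2,3): b_1=2>1, not a PF.
So 27 − 16 = 11 fail.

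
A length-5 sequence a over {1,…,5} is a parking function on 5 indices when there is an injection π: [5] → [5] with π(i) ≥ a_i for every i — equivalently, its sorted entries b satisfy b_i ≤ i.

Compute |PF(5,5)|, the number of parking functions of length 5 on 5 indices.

1296

Count = (6−5)·6^(5−1) = 1 · 1296 = 1296 (Pollak)
One tuple (1,5,4,2,3) → sorted (1,2,3,4,5): b_i ≤ i ∀i, a PF.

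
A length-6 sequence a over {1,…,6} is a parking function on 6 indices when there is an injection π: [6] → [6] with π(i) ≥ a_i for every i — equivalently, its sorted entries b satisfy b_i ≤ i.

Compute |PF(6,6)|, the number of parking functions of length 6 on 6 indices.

16807

#PF = 1·7^5 = 1·16807 = 16807
Check (1,1,2,3,4,3) → sorted (1,1,2,3,3,4): b_i ≤ i ∀i, a PF.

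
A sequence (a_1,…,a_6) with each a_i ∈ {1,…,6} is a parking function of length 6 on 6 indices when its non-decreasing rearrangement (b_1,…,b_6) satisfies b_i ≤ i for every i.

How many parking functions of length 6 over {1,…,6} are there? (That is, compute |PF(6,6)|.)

16807

#PF = 1·7^5 = 1·16807 = 16807 (Konheim–Weiss)
Check (1,5,4,1,1,6) → sorted (1,1,1,4,5,6): b_i ≤ i ∀i, a PF.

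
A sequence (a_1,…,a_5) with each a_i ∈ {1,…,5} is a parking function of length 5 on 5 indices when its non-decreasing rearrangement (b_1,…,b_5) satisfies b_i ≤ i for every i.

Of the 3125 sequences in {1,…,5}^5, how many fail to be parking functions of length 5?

1829

Count = (5−5+1)·(5+1)^(5−1) = 1 · 1296 = 1296 (Konheim–Weiss)
One tuple (3,5,5,4,5) → sorted (3,4,5,5,5): b_1=3>1, not a PF.
Total 3125; non-PF = 3125−1296 = 1829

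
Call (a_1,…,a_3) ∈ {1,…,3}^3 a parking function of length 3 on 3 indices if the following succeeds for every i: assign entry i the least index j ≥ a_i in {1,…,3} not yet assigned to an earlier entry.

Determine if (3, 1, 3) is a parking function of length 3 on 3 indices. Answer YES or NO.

NO

Order a: b = (1, 3, 3).
  b_1=1 ≤ 1
  b_2=3 > 2
  fails at i=2 ⇒ NO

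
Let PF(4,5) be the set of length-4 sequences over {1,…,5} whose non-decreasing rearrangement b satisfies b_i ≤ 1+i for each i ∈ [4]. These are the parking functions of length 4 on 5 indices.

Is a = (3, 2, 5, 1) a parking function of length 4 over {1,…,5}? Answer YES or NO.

YES

Rearranged: b = (1, 2, 3, 5).
  b_1=1 ≤ 2
  b_2=2 ≤ 3
  b_3=3 ≤ 4
  b_4=5 ≤ 5
All bounds hold ⇒ YES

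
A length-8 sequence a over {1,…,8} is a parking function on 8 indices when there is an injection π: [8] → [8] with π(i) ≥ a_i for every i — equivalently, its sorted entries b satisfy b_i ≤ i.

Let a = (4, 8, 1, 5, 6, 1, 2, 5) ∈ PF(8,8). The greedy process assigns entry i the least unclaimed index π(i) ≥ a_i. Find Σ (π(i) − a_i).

4

Σπ = 8·9/2 = 36 (π permutes [8]); Σa = 4+8+1+5+6+1+2+5 = 32; disp = 36−32 = 4.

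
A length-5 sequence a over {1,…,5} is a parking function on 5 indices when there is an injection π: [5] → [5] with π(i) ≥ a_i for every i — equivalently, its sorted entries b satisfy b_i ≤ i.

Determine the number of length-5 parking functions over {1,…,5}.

1296

#PF = 1·6^4 = 1 · 1296 = 1296 (Pollak)
E.g. (2,2,3,1,4) → sorted (1,2,2,3,4): b_i ≤ i ∀i, a PF.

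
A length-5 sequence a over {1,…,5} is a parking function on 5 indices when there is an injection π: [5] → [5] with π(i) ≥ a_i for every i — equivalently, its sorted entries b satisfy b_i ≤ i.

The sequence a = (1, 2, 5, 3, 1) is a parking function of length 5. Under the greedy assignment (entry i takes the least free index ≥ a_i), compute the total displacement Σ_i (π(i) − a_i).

Σπ(i) = 1+…+5 = 15; Σa = 1+2+5+3+1 = 12; disp = 15−12 = 3.

3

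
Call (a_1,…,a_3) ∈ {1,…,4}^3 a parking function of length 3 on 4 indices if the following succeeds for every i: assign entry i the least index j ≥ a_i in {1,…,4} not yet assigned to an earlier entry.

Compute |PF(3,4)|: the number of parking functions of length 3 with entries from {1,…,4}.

#PF = 2·5^2 = 2·25 = 50 (Konheim–Weiss)
E.g. (3,1,4) → sorted (1,3,4): b_i ≤ 1+i ∀i, a PF.

50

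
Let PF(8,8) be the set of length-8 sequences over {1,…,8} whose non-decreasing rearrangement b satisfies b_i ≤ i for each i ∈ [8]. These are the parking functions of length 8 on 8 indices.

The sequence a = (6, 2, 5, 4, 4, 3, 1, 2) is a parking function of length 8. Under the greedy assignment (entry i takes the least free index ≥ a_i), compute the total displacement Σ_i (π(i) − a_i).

Σπ(i) = 1+…+8 = 36; Σa = 6+2+5+4+4+3+1+2 = 27; disp = 36−27 = 9.

9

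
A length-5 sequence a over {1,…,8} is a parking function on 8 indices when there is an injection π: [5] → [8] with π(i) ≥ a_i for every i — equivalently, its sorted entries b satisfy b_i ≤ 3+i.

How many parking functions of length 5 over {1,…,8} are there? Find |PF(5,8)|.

|PF(5,8)| = 4·9^4 = 4 · 6561 = 26244
One tuple (4,1,6,5,7) → sorted (1,4,5,6,7): b_i ≤ 3+i ∀i, a PF.

26244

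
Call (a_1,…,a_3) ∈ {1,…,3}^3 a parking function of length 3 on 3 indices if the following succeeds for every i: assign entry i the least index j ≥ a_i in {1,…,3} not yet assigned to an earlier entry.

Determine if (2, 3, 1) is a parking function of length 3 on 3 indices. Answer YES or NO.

YES

Sorted: b = (1, 2, 3).
  b_1=1 ≤ 1
  b_2=2 ≤ 2
  b_3=3 ≤ 3
All bounds hold ⇒ YES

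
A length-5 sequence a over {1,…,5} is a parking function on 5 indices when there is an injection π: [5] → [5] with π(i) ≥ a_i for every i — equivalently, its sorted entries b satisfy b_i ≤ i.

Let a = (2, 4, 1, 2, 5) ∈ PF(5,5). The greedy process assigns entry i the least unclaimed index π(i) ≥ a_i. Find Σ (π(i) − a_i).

1

Σπ(i) = 1+…+5 = 15; Σa = 2+4+1+2+5 = 14; disp = 15−14 = 1.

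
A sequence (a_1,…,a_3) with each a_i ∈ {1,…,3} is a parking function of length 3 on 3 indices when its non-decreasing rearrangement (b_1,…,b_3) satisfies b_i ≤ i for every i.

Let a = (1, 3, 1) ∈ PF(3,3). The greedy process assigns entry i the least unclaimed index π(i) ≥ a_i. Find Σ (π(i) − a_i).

Σπ = 6 ({1..3} each once); Σa = 1+3+1 = 5; disp = 6−5 = 1.

1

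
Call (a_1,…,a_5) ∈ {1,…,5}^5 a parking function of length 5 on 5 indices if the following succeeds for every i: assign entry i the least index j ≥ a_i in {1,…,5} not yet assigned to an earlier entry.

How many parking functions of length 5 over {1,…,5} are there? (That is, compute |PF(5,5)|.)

#PF = (5−5+1)·(5+1)^(5−1) = 1×1296 = 1296 (Pollak)
One tuple (4,2,1,3,1) → sorted (1,1,2,3,4): b_i ≤ i ∀i, a PF.

1296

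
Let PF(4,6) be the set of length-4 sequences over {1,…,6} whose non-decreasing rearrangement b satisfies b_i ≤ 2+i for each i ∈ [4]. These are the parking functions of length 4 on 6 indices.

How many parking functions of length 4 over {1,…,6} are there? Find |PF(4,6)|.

1029

|PF(4,6)| = (6+1−4)·(6+1)^{4−1} = 3×343 = 1029 (Pollak)
E.g. (3,2,6,1) → sorted (1,2,3,6): b_i ≤ 2+i ∀i, a PF.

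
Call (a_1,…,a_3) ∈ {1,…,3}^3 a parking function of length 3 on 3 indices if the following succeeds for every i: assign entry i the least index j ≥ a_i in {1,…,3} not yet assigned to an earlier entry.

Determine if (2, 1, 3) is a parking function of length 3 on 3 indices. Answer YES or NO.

YES

Order a: b = (1, 2, 3).
  b_1=1 ≤ 1
  b_2=2 ≤ 2
  b_3=3 ≤ 3
All bounds hold ⇒ YES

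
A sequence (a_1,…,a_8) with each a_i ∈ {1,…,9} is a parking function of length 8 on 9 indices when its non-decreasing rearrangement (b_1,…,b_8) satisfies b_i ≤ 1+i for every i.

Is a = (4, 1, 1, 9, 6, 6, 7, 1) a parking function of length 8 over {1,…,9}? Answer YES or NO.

Sorted: b = (1, 1, 1, 4, 6, 6, 7, 9).
  b_1=1 ≤ 2
  b_2=1 ≤ 3
  b_3=1 ≤ 4
  b_4=4 ≤ 5
  b_5=6 ≤ 6
  b_6=6 ≤ 7
  b_7=7 ≤ 8
  b_8=9 ≤ 9
All bounds hold ⇒ YES

YES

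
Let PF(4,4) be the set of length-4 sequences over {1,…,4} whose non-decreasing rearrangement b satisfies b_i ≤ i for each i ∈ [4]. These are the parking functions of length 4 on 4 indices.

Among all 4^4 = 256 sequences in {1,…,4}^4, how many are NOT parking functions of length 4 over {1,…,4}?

131

#PF = (4−4+1)·(4+1)^(4−1) = 1·125 = 125 (Pollak)
Example (4,4,4,4) → sorted (4,4,4,4): b_1=4>1, not a PF.
So 256 − 125 = 131 fail.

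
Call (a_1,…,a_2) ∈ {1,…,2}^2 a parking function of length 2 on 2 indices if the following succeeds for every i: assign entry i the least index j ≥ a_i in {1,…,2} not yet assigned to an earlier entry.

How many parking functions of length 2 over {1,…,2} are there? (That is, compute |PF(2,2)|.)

|PF(2,2)| = (2−2+1)·(2+1)^(2−1) = 1·3 = 3 [KW]
Check (1,1) → sorted (1,1): b_i ≤ i ∀i, a PF.

3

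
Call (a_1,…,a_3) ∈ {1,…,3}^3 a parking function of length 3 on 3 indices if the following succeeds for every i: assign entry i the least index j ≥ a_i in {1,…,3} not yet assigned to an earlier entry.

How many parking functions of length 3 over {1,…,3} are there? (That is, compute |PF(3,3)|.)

#PF = (3−3+1)·(3+1)^(3−1) = 1 · 16 = 16 [KW]
E.g. (1,2,1) → sorted (1,1,2): b_i ≤ i ∀i, a PF.

16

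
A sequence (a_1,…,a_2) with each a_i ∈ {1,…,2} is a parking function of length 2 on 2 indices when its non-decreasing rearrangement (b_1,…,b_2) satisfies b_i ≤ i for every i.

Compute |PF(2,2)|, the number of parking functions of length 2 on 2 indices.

|PF| = (2+1−2)·(2+1)^{2−1} = 1 · 3 = 3 [KW]
Check (1,1) → sorted (1,1): b_i ≤ i ∀i, a PF.

3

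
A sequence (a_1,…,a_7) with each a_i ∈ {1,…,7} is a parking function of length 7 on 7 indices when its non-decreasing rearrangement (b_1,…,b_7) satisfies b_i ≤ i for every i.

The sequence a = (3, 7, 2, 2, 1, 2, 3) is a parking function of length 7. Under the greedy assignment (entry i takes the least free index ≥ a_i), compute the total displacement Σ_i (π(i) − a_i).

8

Σπ = 7·8/2 = 28 (π permutes [7]); Σa = 3+7+2+2+1+2+3 = 20; disp = 28−20 = 8.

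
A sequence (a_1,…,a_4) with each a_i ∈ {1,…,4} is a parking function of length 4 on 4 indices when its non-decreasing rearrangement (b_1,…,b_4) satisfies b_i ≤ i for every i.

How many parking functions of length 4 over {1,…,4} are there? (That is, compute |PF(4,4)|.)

125

Count = (5−4)·5^(4−1) = 1·125 = 125 (Konheim–Weiss)
Example (1,3,2,2) → sorted (1,2,2,3): b_i ≤ i ∀i, a PF.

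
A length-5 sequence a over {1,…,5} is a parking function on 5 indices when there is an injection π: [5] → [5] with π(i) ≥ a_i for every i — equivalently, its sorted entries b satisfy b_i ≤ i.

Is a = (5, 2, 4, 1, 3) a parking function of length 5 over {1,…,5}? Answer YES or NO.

Order a: b = (1, 2, 3, 4, 5).
  b_1=1 ≤ 1
  b_2=2 ≤ 2
  b_3=3 ≤ 3
  b_4=4 ≤ 4
  b_5=5 ≤ 5
All bounds hold ⇒ YES

YES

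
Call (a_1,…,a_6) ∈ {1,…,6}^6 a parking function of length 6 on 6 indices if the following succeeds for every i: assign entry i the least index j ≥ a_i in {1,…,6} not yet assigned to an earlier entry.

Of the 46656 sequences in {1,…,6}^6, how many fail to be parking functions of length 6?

|PF| = 1·7^5 = 1 · 16807 = 16807 (Pollak)
E.g. (3,3,2,4,3,6) → sorted (2,3,3,3,4,6): b_1=2>1, not a PF.
6^6 − 16807 = 46656 − 16807 = 29849

29849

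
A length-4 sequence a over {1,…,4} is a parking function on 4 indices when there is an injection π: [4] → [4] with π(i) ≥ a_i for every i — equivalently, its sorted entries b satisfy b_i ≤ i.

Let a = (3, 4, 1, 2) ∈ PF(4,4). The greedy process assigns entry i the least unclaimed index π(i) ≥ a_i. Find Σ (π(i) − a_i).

Σπ(i) = 1+…+4 = 10; Σa = 3+4+1+2 = 10; disp = 10−10 = 0.

0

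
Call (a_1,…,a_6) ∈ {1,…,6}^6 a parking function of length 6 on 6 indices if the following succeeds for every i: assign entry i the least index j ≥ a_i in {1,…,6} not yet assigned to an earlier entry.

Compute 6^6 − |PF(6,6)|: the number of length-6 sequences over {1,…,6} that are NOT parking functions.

|PF(6,6)| = (7−6)·7^(6−1) = 1 · 16807 = 16807 (Konheim–Weiss)
Example (3,3,5,5,5,2) → sorted (2,3,3,5,5,5): b_1=2>1, not a PF.
Total 46656; non-PF = 46656−16807 = 29849

29849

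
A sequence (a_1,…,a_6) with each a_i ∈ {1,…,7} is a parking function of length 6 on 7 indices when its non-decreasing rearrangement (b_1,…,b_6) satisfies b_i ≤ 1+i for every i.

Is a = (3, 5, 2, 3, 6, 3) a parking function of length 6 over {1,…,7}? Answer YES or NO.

Rearranged: b = (2, 3, 3, 3, 5, 6).
  b_1=2 ≤ 2
  b_2=3 ≤ 3
  b_3=3 ≤ 4
  b_4=3 ≤ 5
  b_5=5 ≤ 6
  b_6=6 ≤ 7
All bounds hold ⇒ YES

YES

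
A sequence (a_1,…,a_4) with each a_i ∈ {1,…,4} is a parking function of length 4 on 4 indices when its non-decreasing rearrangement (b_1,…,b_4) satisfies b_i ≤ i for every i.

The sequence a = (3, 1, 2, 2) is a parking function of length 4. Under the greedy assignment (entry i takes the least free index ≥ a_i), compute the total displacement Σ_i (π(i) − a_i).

Σπ = 10 ({1..4} each once); Σa = 3+1+2+2 = 8; disp = 10−8 = 2.

2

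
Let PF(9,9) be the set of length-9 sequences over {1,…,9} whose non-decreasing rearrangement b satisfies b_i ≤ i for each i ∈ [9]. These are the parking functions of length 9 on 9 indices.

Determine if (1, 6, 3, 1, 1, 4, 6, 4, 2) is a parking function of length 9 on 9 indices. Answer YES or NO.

Rearranged: b = (1, 1, 1, 2, 3, 4, 4, 6, 6).
  b_1=1 ≤ 1
  b_2=1 ≤ 2
  b_3=1 ≤ 3
  b_4=2 ≤ 4
  b_5=3 ≤ 5
  b_6=4 ≤ 6
  b_7=4 ≤ 7
  b_8=6 ≤ 8
  b_9=6 ≤ 9
All bounds hold ⇒ YES

YES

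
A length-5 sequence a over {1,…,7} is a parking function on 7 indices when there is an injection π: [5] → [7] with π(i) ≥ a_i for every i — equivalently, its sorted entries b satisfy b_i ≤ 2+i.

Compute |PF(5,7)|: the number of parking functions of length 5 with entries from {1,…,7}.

12288

|PF(5,7)| = 3·8^4 = 3×4096 = 12288 [KW]
Example (4,2,7,3,2) → sorted (2,2,3,4,7): b_i ≤ 2+i ∀i, a PF.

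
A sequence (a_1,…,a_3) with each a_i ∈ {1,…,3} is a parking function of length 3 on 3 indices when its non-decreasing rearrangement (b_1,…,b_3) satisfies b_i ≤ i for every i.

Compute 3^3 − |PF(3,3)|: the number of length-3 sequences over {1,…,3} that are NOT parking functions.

11

Count = (3−3+1)·(3+1)^(3−1) = 1 · 16 = 16 (Pollak)
One tuple (3,3,3) → sorted (3,3,3): b_1=3>1, not a PF.
3^3 − 16 = 27 − 16 = 11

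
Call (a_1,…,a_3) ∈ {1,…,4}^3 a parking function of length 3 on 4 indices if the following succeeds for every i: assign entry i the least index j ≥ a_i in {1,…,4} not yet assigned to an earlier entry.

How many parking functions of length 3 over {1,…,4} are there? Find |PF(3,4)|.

#PF = (4+1−3)·(4+1)^{3−1} = 2·25 = 50 (Konheim–Weiss)
E.g. (3,2,4) → sorted (2,3,4): b_i ≤ 1+i ∀i, a PF.

50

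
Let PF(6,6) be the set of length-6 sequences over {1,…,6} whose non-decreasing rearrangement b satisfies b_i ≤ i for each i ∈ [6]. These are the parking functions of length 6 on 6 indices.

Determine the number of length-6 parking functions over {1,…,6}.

Count = (6−6+1)·(6+1)^(6−1) = 1·16807 = 16807
E.g. (1,6,4,5,2,1) → sorted (1,1,2,4,5,6): b_i ≤ i ∀i, a PF.

16807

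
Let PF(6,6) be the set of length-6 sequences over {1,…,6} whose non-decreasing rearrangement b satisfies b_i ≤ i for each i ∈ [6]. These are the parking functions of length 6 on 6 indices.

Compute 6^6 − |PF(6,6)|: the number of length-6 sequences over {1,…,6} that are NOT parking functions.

29849

|PF(6,6)| = (7−6)·7^(6−1) = 1×16807 = 16807 (Pollak)
Example (5,1,4,6,6,5) → sorted (1,4,5,5,6,6): b_2=4>2, not a PF.
6^6 − 16807 = 46656 − 16807 = 29849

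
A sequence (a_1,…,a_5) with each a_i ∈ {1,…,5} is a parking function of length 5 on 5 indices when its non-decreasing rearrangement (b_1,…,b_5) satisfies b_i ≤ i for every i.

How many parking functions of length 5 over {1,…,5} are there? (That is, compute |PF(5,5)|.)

|PF| = 1·6^4 = 1·1296 = 1296 (Konheim–Weiss)
E.g. (1,2,1,4,4) → sorted (1,1,2,4,4): b_i ≤ i ∀i, a PF.

1296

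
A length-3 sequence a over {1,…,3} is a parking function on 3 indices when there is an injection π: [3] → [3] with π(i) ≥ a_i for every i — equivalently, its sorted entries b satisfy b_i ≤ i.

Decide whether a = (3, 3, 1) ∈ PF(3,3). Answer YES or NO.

NO

Order a: b = (1, 3, 3).
  b_1=1 ≤ 1
  b_2=3 > 2
  fails at i=2 ⇒ NO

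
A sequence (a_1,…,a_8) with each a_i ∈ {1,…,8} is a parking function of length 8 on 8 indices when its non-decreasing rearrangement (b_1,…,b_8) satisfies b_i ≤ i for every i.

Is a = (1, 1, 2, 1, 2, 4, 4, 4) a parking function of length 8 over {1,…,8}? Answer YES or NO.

YES

Order a: b = (1, 1, 1, 2, 2, 4, 4, 4).
  b_1=1 ≤ 1
  b_2=1 ≤ 2
  b_3=1 ≤ 3
  b_4=2 ≤ 4
  b_5=2 ≤ 5
  b_6=4 ≤ 6
  b_7=4 ≤ 7
  b_8=4 ≤ 8
All bounds hold ⇒ YES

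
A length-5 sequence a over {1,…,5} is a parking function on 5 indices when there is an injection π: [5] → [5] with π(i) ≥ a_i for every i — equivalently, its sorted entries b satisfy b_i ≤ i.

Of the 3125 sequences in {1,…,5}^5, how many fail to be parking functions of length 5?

|PF(5,5)| = (5−5+1)·(5+1)^(5−1) = 1 · 1296 = 1296 (Konheim–Weiss)
Check (5,1,5,5,5) → sorted (1,5,5,5,5): b_2=5>2, not a PF.
5^5 − 1296 = 3125 − 1296 = 1829

1829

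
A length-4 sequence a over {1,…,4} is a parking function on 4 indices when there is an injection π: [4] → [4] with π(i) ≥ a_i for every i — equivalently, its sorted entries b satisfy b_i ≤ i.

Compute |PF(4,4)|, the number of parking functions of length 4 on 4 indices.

125

|PF| = (5−4)·5^(4−1) = 1×125 = 125 [KW]
Check (2,1,4,2) → sorted (1,2,2,4): b_i ≤ i ∀i, a PF.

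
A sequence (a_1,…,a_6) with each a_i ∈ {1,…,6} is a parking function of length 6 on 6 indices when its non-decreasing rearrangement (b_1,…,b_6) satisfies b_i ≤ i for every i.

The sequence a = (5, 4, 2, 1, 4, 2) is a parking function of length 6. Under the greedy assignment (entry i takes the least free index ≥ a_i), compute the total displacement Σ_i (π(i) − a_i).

3

Σπ = 21 ({1..6} each once); Σa = 5+4+2+1+4+2 = 18; disp = 21−18 = 3.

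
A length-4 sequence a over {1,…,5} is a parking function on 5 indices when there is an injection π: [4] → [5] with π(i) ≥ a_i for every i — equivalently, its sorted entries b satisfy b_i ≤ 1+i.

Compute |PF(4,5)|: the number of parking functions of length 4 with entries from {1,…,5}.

Count = 2·6^3 = 2×216 = 432
One tuple (1,2,4,5) → sorted (1,2,4,5): b_i ≤ 1+i ∀i, a PF.

432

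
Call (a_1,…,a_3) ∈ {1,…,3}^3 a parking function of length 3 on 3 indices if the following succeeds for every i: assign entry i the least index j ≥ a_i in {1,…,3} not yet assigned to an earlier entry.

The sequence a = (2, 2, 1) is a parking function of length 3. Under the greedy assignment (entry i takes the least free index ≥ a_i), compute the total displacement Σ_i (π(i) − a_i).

Σπ(i) = 1+…+3 = 6; Σa = 2+2+1 = 5; disp = 6−5 = 1.

1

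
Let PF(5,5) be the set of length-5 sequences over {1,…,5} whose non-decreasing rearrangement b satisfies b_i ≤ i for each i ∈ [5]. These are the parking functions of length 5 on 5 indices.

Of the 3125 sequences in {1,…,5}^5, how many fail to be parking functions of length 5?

|PF(5,5)| = 1·6^4 = 1×1296 = 1296 [KW]
Example (4,5,3,5,3) → sorted (3,3,4,5,5): b_1=3>1, not a PF.
Total 3125; non-PF = 3125−1296 = 1829

1829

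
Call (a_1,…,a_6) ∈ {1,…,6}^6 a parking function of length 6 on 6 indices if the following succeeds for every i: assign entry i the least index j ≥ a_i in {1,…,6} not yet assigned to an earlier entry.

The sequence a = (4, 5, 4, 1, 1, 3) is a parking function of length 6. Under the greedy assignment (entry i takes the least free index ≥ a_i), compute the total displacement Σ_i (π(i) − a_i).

Σπ = 21 ({1..6} each once); Σa = 4+5+4+1+1+3 = 18; disp = 21−18 = 3.

3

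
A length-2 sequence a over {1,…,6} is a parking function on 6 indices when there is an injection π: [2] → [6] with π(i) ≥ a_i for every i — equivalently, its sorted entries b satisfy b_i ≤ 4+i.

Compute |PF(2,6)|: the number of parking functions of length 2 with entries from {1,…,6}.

#PF = (6+1−2)·(6+1)^{2−1} = 5·7 = 35 [KW]
E.g. (3,4) → sorted (3,4): b_i ≤ 4+i ∀i, a PF.

35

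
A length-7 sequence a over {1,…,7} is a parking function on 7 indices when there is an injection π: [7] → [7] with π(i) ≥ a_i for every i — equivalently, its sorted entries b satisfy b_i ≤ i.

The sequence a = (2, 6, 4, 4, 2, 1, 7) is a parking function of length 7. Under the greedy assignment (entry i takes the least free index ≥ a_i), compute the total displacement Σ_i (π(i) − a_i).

2

Σπ(i) = 1+…+7 = 28; Σa = 2+6+4+4+2+1+7 = 26; disp = 28−26 = 2.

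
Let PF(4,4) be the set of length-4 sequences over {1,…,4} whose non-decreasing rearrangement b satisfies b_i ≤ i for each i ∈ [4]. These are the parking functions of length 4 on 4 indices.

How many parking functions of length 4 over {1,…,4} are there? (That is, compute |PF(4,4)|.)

|PF| = (4−4+1)·(4+1)^(4−1) = 1·125 = 125
Check (3,1,2,3) → sorted (1,2,3,3): b_i ≤ i ∀i, a PF.

125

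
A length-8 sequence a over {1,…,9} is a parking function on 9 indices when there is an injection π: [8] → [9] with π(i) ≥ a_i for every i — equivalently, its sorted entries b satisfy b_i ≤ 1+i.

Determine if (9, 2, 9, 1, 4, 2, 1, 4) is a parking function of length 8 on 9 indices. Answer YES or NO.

NO

Order a: b = (1, 1, 2, 2, 4, 4, 9, 9).
  b_1=1 ≤ 2
  b_2=1 ≤ 3
  b_3=2 ≤ 4
  b_4=2 ≤ 5
  b_5=4 ≤ 6
  b_6=4 ≤ 7
  b_7=9 > 8
  fails at i=7 ⇒ NO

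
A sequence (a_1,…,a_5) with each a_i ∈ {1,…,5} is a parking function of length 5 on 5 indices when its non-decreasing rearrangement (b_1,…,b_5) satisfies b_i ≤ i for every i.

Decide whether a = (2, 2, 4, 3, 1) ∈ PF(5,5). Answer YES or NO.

YES

Sorted: b = (1, 2, 2, 3, 4).
  b_1=1 ≤ 1
  b_2=2 ≤ 2
  b_3=2 ≤ 3
  b_4=3 ≤ 4
  b_5=4 ≤ 5
All bounds hold ⇒ YES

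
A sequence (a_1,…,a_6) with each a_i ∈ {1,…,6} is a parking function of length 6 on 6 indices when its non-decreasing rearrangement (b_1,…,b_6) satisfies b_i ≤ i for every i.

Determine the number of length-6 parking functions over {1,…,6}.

Count = (7−6)·7^(6−1) = 1×16807 = 16807
E.g. (3,4,6,1,3,1) → sorted (1,1,3,3,4,6): b_i ≤ i ∀i, a PF.

16807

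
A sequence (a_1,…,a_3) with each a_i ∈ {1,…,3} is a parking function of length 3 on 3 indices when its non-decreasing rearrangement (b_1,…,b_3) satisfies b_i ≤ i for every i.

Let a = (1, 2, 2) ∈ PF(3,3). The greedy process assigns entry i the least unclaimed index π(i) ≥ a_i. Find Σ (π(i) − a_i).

Σπ = 6 ({1..3} each once); Σa = 1+2+2 = 5; disp = 6−5 = 1.

1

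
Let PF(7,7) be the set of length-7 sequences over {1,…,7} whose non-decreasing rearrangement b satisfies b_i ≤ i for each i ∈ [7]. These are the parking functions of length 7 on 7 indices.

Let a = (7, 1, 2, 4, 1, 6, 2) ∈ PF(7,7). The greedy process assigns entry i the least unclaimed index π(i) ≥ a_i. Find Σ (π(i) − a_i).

5

Σπ = 7·8/2 = 28 (π permutes [7]); Σa = 7+1+2+4+1+6+2 = 23; disp = 28−23 = 5.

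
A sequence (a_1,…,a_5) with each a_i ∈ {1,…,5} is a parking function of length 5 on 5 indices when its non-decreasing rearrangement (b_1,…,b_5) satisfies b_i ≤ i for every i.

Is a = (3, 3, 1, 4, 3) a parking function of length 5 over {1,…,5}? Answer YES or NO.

Rearranged: b = (1, 3, 3, 3, 4).
  b_1=1 ≤ 1
  b_2=3 > 2
  fails at i=2 ⇒ NO

NO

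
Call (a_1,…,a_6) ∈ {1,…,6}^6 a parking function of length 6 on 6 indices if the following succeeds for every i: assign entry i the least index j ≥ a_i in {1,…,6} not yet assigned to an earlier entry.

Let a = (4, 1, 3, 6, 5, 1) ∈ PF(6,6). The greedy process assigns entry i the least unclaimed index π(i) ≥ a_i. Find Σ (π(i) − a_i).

Σπ = 21 ({1..6} each once); Σa = 4+1+3+6+5+1 = 20; disp = 21−20 = 1.

1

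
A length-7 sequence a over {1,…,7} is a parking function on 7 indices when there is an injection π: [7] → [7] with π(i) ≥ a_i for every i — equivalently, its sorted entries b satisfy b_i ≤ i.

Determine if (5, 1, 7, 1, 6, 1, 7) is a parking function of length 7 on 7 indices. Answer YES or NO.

Order a: b = (1, 1, 1, 5, 6, 7, 7).
  b_1=1 ≤ 1
  b_2=1 ≤ 2
  b_3=1 ≤ 3
  b_4=5 > 4
  fails at i=4 ⇒ NO

NO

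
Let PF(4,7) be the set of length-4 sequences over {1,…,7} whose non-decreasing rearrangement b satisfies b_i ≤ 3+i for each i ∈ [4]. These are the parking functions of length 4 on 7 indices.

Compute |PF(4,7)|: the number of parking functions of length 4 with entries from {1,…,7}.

2048

Count = 4·8^3 = 4 · 512 = 2048
Check (6,4,7,1) → sorted (1,4,6,7): b_i ≤ 3+i ∀i, a PF.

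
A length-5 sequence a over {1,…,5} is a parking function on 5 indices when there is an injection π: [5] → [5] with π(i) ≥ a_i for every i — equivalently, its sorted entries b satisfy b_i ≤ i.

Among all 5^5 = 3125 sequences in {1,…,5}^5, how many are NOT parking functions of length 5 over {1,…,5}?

#PF = (5−5+1)·(5+1)^(5−1) = 1·1296 = 1296 (Konheim–Weiss)
Check (2,5,4,3,3) → sorted (2,3,3,4,5): b_1=2>1, not a PF.
So 3125 − 1296 = 1829 fail.

1829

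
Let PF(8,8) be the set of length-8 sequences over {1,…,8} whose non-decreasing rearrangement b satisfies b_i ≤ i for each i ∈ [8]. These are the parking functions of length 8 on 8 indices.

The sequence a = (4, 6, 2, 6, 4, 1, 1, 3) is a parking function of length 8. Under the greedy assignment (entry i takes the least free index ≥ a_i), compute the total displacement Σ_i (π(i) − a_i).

Σπ = 36 ({1..8} each once); Σa = 4+6+2+6+4+1+1+3 = 27; disp = 36−27 = 9.

9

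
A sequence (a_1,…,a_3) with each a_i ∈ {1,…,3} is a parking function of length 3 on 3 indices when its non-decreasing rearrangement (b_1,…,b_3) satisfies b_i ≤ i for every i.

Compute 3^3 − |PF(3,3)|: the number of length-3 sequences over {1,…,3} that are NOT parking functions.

|PF| = (4−3)·4^(3−1) = 1·16 = 16 (Konheim–Weiss)
Example (3,3,3) → sorted (3,3,3): b_1=3>1, not a PF.
Total 27; non-PF = 27−16 = 11

11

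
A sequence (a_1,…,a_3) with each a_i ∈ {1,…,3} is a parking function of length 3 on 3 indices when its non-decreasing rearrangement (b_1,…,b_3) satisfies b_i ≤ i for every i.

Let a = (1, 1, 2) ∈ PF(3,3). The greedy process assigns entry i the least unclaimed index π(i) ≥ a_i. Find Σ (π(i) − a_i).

Σπ = 3·4/2 = 6 (π permutes [3]); Σa = 1+1+2 = 4; disp = 6−4 = 2.

2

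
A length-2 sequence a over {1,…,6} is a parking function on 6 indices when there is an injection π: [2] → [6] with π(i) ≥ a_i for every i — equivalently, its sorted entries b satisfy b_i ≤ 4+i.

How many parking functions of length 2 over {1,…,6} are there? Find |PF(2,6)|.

|PF| = (6+1−2)·(6+1)^{2−1} = 5·7 = 35 (Pollak)
E.g. (6,4) → sorted (4,6): b_i ≤ 4+i ∀i, a PF.

35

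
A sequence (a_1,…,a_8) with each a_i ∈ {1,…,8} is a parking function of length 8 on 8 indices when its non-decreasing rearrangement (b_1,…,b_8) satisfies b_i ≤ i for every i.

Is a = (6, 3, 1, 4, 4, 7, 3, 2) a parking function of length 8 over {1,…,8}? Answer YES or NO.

Sorted: b = (1, 2, 3, 3, 4, 4, 6, 7).
  b_1=1 ≤ 1
  b_2=2 ≤ 2
  b_3=3 ≤ 3
  b_4=3 ≤ 4
  b_5=4 ≤ 5
  b_6=4 ≤ 6
  b_7=6 ≤ 7
  b_8=7 ≤ 8
All bounds hold ⇒ YES

YES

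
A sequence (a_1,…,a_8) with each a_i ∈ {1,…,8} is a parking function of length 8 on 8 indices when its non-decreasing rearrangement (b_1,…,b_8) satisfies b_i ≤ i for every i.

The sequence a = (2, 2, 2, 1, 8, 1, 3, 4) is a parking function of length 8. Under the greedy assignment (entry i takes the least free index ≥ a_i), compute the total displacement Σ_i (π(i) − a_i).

13

Σπ = 36 ({1..8} each once); Σa = 2+2+2+1+8+1+3+4 = 23; disp = 36−23 = 13.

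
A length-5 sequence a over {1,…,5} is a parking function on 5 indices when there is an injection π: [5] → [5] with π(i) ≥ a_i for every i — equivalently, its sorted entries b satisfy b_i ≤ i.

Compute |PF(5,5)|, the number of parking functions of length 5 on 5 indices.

1296

|PF(5,5)| = (5−5+1)·(5+1)^(5−1) = 1·1296 = 1296 (Pollak)
One tuple (1,5,3,3,2) → sorted (1,2,3,3,5): b_i ≤ i ∀i, a PF.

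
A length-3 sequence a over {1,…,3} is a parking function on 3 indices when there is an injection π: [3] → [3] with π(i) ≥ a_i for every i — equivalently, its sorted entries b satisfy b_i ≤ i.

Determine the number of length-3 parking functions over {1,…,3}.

16

|PF(3,3)| = (4−3)·4^(3−1) = 1·16 = 16
Check (1,3,2) → sorted (1,2,3): b_i ≤ i ∀i, a PF.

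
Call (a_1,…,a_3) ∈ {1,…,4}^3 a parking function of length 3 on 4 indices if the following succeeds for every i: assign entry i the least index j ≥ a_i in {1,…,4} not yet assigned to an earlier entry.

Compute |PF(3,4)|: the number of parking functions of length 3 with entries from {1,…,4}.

50

|PF| = (4+1−3)·(4+1)^{3−1} = 2·25 = 50 (Pollak)
E.g. (1,2,3) → sorted (1,2,3): b_i ≤ 1+i ∀i, a PF.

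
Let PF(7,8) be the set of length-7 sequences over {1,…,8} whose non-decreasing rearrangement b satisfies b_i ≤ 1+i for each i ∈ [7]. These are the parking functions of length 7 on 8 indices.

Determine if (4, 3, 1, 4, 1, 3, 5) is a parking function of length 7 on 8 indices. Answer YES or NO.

YES

Order a: b = (1, 1, 3, 3, 4, 4, 5).
  b_1=1 ≤ 2
  b_2=1 ≤ 3
  b_3=3 ≤ 4
  b_4=3 ≤ 5
  b_5=4 ≤ 6
  b_6=4 ≤ 7
  b_7=5 ≤ 8
All bounds hold ⇒ YES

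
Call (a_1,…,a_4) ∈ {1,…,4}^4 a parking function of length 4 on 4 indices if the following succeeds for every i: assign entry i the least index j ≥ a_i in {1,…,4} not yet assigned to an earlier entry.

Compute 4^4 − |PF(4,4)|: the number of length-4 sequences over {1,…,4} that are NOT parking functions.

Count = (5−4)·5^(4−1) = 1 · 125 = 125 (Pollak)
Check (4,3,3,3) → sorted (3,3,3,4): b_1=3>1, not a PF.
Total 256; non-PF = 256−125 = 131

131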